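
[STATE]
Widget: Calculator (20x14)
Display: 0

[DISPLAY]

                   0
┌───┬───┬───┬───┐   
│ 7 │ 8 │ 9 │ ÷ │   
├───┼───┼───┼───┤   
│ 4 │ 5 │ 6 │ × │   
├───┼───┼───┼───┤   
│ 1 │ 2 │ 3 │ - │   
├───┼───┼───┼───┤   
│ 0 │ . │ = │ + │   
├───┼───┼───┼───┤   
│ C │ MC│ MR│ M+│   
└───┴───┴───┴───┘   
                    
                    


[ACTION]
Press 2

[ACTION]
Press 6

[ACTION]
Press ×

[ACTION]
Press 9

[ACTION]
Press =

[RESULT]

                 234
┌───┬───┬───┬───┐   
│ 7 │ 8 │ 9 │ ÷ │   
├───┼───┼───┼───┤   
│ 4 │ 5 │ 6 │ × │   
├───┼───┼───┼───┤   
│ 1 │ 2 │ 3 │ - │   
├───┼───┼───┼───┤   
│ 0 │ . │ = │ + │   
├───┼───┼───┼───┤   
│ C │ MC│ MR│ M+│   
└───┴───┴───┴───┘   
                    
                    


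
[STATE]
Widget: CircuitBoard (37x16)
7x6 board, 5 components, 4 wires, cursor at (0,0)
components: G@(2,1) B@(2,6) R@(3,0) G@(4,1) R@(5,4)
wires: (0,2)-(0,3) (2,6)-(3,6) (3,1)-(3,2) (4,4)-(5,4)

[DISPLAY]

   0 1 2 3 4 5 6                     
0  [.]      · ─ ·                    
                                     
1                                    
                                     
2       G                   B        
                            │        
3   R   · ─ ·               ·        
                                     
4       G           ·                
                    │                
5                   R                
Cursor: (0,0)                        
                                     
                                     
                                     


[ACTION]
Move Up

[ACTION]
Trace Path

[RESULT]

   0 1 2 3 4 5 6                     
0  [.]      · ─ ·                    
                                     
1                                    
                                     
2       G                   B        
                            │        
3   R   · ─ ·               ·        
                                     
4       G           ·                
                    │                
5                   R                
Cursor: (0,0)  Trace: No connections 
                                     
                                     
                                     


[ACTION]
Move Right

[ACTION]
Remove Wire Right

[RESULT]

   0 1 2 3 4 5 6                     
0      [.]  · ─ ·                    
                                     
1                                    
                                     
2       G                   B        
                            │        
3   R   · ─ ·               ·        
                                     
4       G           ·                
                    │                
5                   R                
Cursor: (0,1)  Trace: No connections 
                                     
                                     
                                     


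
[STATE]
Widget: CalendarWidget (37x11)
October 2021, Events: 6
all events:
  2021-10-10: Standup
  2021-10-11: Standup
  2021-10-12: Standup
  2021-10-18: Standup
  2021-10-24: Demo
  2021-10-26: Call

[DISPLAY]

             October 2021            
Mo Tu We Th Fr Sa Su                 
             1  2  3                 
 4  5  6  7  8  9 10*                
11* 12* 13 14 15 16 17               
18* 19 20 21 22 23 24*               
25 26* 27 28 29 30 31                
                                     
                                     
                                     
                                     


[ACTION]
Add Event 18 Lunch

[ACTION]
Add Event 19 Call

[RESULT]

             October 2021            
Mo Tu We Th Fr Sa Su                 
             1  2  3                 
 4  5  6  7  8  9 10*                
11* 12* 13 14 15 16 17               
18* 19* 20 21 22 23 24*              
25 26* 27 28 29 30 31                
                                     
                                     
                                     
                                     


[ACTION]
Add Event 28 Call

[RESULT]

             October 2021            
Mo Tu We Th Fr Sa Su                 
             1  2  3                 
 4  5  6  7  8  9 10*                
11* 12* 13 14 15 16 17               
18* 19* 20 21 22 23 24*              
25 26* 27 28* 29 30 31               
                                     
                                     
                                     
                                     


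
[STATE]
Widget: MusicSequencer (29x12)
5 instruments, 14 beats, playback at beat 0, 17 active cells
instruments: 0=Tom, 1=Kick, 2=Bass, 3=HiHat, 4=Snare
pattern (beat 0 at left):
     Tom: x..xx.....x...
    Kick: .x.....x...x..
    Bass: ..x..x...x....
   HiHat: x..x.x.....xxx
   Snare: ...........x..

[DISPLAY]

      ▼1234567890123         
   Tom█··██·····█···         
  Kick·█·····█···█··         
  Bass··█··█···█····         
 HiHat█··█·█·····███         
 Snare···········█··         
                             
                             
                             
                             
                             
                             


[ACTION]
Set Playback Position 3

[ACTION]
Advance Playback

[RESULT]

      0123▼567890123         
   Tom█··██·····█···         
  Kick·█·····█···█··         
  Bass··█··█···█····         
 HiHat█··█·█·····███         
 Snare···········█··         
                             
                             
                             
                             
                             
                             


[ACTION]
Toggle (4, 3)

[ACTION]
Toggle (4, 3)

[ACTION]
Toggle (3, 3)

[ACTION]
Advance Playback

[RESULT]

      01234▼67890123         
   Tom█··██·····█···         
  Kick·█·····█···█··         
  Bass··█··█···█····         
 HiHat█····█·····███         
 Snare···········█··         
                             
                             
                             
                             
                             
                             


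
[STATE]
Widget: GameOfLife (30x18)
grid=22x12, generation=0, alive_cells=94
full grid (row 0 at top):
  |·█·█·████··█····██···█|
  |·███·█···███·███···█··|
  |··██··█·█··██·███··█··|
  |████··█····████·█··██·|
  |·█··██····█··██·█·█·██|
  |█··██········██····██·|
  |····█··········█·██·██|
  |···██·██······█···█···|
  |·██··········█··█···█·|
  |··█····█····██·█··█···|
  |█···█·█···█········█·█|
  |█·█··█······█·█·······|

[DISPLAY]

Gen: 0                        
·█·█·████··█····██···█        
·███·█···███·███···█··        
··██··█·█··██·███··█··        
████··█····████·█··██·        
·█··██····█··██·█·█·██        
█··██········██····██·        
····█··········█·██·██        
···██·██······█···█···        
·██··········█··█···█·        
··█····█····██·█··█···        
█···█·█···█········█·█        
█·█··█······█·█·······        
                              
                              
                              
                              
                              


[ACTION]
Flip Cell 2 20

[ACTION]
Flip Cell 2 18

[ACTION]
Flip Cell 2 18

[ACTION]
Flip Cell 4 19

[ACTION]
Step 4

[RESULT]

Gen: 4                        
·██··████████···███···        
····█········███·██···        
··█···███████·███·····        
········████··███·█·█·        
·······██·····█·······        
············█████·█···        
·██·██··············█·        
···██·█·····██······█·        
██·██·██···█······█··█        
·█·█··███···█·········        
··███·██····█·····███·        
···█··················        
                              
                              
                              
                              
                              


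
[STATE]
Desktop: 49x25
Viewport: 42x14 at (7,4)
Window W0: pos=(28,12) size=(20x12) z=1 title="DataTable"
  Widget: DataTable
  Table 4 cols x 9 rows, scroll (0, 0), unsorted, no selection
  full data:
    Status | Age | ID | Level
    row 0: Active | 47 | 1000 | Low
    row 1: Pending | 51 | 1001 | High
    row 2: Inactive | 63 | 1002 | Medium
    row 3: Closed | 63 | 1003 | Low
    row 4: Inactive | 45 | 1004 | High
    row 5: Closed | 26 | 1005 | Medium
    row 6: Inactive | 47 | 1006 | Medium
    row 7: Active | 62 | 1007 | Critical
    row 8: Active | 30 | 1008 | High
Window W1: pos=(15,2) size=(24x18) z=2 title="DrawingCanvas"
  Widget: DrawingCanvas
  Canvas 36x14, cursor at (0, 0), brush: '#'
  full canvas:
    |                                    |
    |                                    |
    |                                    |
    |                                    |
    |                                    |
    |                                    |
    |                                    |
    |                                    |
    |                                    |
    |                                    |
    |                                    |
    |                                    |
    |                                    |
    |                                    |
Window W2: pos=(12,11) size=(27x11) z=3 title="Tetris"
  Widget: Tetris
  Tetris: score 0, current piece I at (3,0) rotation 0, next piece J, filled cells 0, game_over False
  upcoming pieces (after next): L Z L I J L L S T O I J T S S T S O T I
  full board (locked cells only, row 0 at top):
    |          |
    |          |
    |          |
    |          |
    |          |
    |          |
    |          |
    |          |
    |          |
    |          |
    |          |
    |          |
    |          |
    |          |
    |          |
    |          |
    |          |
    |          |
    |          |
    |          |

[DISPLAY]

        ┠──────────────────────┨          
        ┃+                     ┃          
        ┃                      ┃          
        ┃                      ┃          
        ┃                      ┃          
        ┃                      ┃          
        ┃                      ┃          
     ┏━━━━━━━━━━━━━━━━━━━━━━━━━┓          
     ┃ Tetris                  ┃━━━━━━━━┓ 
     ┠─────────────────────────┨        ┃ 
     ┃          │Next:         ┃────────┨ 
     ┃          │█             ┃ge│ID  │┃ 
     ┃          │███           ┃──┼────┼┃ 
     ┃          │              ┃7 │1000│┃ 


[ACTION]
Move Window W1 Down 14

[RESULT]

                                          
                                          
                                          
        ┏━━━━━━━━━━━━━━━━━━━━━━┓          
        ┃ DrawingCanvas        ┃          
        ┠──────────────────────┨          
        ┃+                     ┃          
     ┏━━━━━━━━━━━━━━━━━━━━━━━━━┓          
     ┃ Tetris                  ┃━━━━━━━━┓ 
     ┠─────────────────────────┨        ┃ 
     ┃          │Next:         ┃────────┨ 
     ┃          │█             ┃ge│ID  │┃ 
     ┃          │███           ┃──┼────┼┃ 
     ┃          │              ┃7 │1000│┃ 


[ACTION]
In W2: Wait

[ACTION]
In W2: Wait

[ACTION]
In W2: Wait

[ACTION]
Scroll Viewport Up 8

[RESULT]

                                          
                                          
                                          
                                          
                                          
                                          
                                          
        ┏━━━━━━━━━━━━━━━━━━━━━━┓          
        ┃ DrawingCanvas        ┃          
        ┠──────────────────────┨          
        ┃+                     ┃          
     ┏━━━━━━━━━━━━━━━━━━━━━━━━━┓          
     ┃ Tetris                  ┃━━━━━━━━┓ 
     ┠─────────────────────────┨        ┃ 


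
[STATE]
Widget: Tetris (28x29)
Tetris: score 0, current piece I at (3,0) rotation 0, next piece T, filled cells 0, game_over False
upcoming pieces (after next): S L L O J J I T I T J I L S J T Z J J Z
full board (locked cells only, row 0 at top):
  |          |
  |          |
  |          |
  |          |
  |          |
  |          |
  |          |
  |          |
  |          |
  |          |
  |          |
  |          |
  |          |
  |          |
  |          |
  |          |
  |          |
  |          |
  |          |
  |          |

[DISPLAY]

   ████   │Next:            
          │ ▒               
          │▒▒▒              
          │                 
          │                 
          │                 
          │Score:           
          │0                
          │                 
          │                 
          │                 
          │                 
          │                 
          │                 
          │                 
          │                 
          │                 
          │                 
          │                 
          │                 
          │                 
          │                 
          │                 
          │                 
          │                 
          │                 
          │                 
          │                 
          │                 


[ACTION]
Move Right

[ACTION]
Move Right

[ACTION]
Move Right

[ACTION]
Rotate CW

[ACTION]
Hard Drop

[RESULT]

    ▒     │Next:            
   ▒▒▒    │ ░░              
          │░░               
          │                 
          │                 
          │                 
          │Score:           
          │0                
          │                 
          │                 
          │                 
          │                 
          │                 
          │                 
          │                 
          │                 
      █   │                 
      █   │                 
      █   │                 
      █   │                 
          │                 
          │                 
          │                 
          │                 
          │                 
          │                 
          │                 
          │                 
          │                 


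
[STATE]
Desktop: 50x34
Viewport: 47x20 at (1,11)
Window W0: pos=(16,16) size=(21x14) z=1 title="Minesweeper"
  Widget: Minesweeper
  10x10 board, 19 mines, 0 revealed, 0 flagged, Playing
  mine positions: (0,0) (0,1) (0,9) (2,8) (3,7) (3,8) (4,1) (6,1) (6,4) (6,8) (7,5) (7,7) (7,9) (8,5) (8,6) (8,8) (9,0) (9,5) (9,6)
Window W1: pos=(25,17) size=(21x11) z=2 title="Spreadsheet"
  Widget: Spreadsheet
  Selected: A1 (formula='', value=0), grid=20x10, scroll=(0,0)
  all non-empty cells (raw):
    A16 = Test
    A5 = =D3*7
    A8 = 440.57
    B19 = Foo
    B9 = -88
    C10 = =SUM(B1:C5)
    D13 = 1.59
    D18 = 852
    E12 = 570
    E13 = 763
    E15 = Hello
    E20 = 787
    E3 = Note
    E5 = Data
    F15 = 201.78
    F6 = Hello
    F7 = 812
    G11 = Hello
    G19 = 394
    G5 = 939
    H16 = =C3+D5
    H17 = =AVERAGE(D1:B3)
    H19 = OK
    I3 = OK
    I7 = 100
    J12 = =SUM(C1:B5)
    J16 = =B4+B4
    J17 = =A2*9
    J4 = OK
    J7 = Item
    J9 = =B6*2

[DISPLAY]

                                               
                                               
                                               
                                               
                                               
               ┏━━━━━━━━━━━━━━━━━━━┓           
               ┃ Mineswe┏━━━━━━━━━━━━━━━━━━━┓  
               ┠────────┃ Spreadsheet       ┃  
               ┃■■■■■■■■┠───────────────────┨  
               ┃■■■■■■■■┃A1:                ┃  
               ┃■■■■■■■■┃       A       B   ┃  
               ┃■■■■■■■■┃-------------------┃  
               ┃■■■■■■■■┃  1      [0]       ┃  
               ┃■■■■■■■■┃  2        0       ┃  
               ┃■■■■■■■■┃  3        0       ┃  
               ┃■■■■■■■■┃  4        0       ┃  
               ┃■■■■■■■■┗━━━━━━━━━━━━━━━━━━━┛  
               ┃■■■■■■■■■■         ┃           
               ┗━━━━━━━━━━━━━━━━━━━┛           
                                               


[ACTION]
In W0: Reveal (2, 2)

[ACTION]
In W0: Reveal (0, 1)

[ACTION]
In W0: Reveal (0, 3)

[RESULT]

                                               
                                               
                                               
                                               
                                               
               ┏━━━━━━━━━━━━━━━━━━━┓           
               ┃ Mineswe┏━━━━━━━━━━━━━━━━━━━┓  
               ┠────────┃ Spreadsheet       ┃  
               ┃✹✹1     ┠───────────────────┨  
               ┃221    1┃A1:                ┃  
               ┃      13┃       A       B   ┃  
               ┃111   1✹┃-------------------┃  
               ┃■✹1   12┃  1      [0]       ┃  
               ┃■■2111 1┃  2        0       ┃  
               ┃■✹■■✹222┃  3        0       ┃  
               ┃■■■■■✹■✹┃  4        0       ┃  
               ┃■■■■■✹✹■┗━━━━━━━━━━━━━━━━━━━┛  
               ┃✹■■■■✹✹■■■         ┃           
               ┗━━━━━━━━━━━━━━━━━━━┛           
                                               


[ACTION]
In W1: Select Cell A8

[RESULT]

                                               
                                               
                                               
                                               
                                               
               ┏━━━━━━━━━━━━━━━━━━━┓           
               ┃ Mineswe┏━━━━━━━━━━━━━━━━━━━┓  
               ┠────────┃ Spreadsheet       ┃  
               ┃✹✹1     ┠───────────────────┨  
               ┃221    1┃A8: 440.57         ┃  
               ┃      13┃       A       B   ┃  
               ┃111   1✹┃-------------------┃  
               ┃■✹1   12┃  1        0       ┃  
               ┃■■2111 1┃  2        0       ┃  
               ┃■✹■■✹222┃  3        0       ┃  
               ┃■■■■■✹■✹┃  4        0       ┃  
               ┃■■■■■✹✹■┗━━━━━━━━━━━━━━━━━━━┛  
               ┃✹■■■■✹✹■■■         ┃           
               ┗━━━━━━━━━━━━━━━━━━━┛           
                                               


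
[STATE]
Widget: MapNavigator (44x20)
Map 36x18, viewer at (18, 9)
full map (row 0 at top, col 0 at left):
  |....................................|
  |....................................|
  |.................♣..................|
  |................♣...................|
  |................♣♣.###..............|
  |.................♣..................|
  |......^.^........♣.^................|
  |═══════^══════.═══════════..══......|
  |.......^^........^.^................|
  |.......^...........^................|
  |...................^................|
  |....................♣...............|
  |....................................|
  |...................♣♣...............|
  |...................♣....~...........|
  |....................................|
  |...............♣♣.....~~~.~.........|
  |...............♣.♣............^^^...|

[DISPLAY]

                                            
    ....................................    
    ....................................    
    .................♣..................    
    ................♣...................    
    ................♣♣.###..............    
    .................♣..................    
    ......^.^........♣.^................    
    ═══════^══════.═══════════..══......    
    .......^^........^.^................    
    .......^..........@^................    
    ...................^................    
    ....................♣...............    
    ....................................    
    ...................♣♣...............    
    ...................♣....~...........    
    ....................................    
    ...............♣♣.....~~~.~.........    
    ...............♣.♣............^^^...    
                                            


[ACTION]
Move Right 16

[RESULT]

                                            
........................                    
........................                    
.....♣..................                    
....♣...................                    
....♣♣.###..............                    
.....♣..................                    
.....♣.^................                    
══.═══════════..══......                    
.....^.^................                    
.......^..............@.                    
.......^................                    
........♣...............                    
........................                    
.......♣♣...............                    
.......♣....~...........                    
........................                    
...♣♣.....~~~.~.........                    
...♣.♣............^^^...                    
                                            


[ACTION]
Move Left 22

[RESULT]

                                            
          ..................................
          ..................................
          .................♣................
          ................♣.................
          ................♣♣.###............
          .................♣................
          ......^.^........♣.^..............
          ═══════^══════.═══════════..══....
          .......^^........^.^..............
          .......^....@......^..............
          ...................^..............
          ....................♣.............
          ..................................
          ...................♣♣.............
          ...................♣....~.........
          ..................................
          ...............♣♣.....~~~.~.......
          ...............♣.♣............^^^.
                                            


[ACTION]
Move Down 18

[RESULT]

          ═══════^══════.═══════════..══....
          .......^^........^.^..............
          .......^...........^..............
          ...................^..............
          ....................♣.............
          ..................................
          ...................♣♣.............
          ...................♣....~.........
          ..................................
          ...............♣♣.....~~~.~.......
          ............@..♣.♣............^^^.
                                            
                                            
                                            
                                            
                                            
                                            
                                            
                                            
                                            


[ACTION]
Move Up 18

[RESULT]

                                            
                                            
                                            
                                            
                                            
                                            
                                            
                                            
                                            
                                            
          ............@.....................
          ..................................
          .................♣................
          ................♣.................
          ................♣♣.###............
          .................♣................
          ......^.^........♣.^..............
          ═══════^══════.═══════════..══....
          .......^^........^.^..............
          .......^...........^..............


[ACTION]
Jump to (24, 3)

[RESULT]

                                            
                                            
                                            
                                            
                                            
                                            
                                            
..................................          
..................................          
...............♣..................          
..............♣.......@...........          
..............♣♣.###..............          
...............♣..................          
....^.^........♣.^................          
═════^══════.═══════════..══......          
.....^^........^.^................          
.....^...........^................          
.................^................          
..................♣...............          
..................................          


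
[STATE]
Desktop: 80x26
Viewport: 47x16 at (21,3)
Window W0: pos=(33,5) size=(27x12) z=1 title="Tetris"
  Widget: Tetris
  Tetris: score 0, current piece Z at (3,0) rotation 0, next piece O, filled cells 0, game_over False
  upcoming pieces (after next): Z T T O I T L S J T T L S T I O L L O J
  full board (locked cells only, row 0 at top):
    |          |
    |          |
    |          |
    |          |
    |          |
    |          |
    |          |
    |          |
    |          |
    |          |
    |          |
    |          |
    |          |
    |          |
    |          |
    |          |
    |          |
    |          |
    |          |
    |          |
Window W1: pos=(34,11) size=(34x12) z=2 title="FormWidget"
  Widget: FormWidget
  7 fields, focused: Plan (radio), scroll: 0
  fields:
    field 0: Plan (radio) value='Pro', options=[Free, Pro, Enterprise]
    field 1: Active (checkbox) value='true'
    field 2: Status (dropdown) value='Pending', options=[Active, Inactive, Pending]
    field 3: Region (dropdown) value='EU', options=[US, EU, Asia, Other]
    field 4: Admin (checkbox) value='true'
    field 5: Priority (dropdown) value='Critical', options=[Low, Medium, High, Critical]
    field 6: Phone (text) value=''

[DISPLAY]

                                               
                                               
            ┏━━━━━━━━━━━━━━━━━━━━━━━━━┓        
            ┃ Tetris                  ┃        
            ┠─────────────────────────┨        
            ┃          │Next:         ┃        
            ┃          │▓▓            ┃        
            ┃          │▓▓            ┃        
            ┃┏━━━━━━━━━━━━━━━━━━━━━━━━━━━━━━━━┓
            ┃┃ FormWidget                     ┃
            ┃┠────────────────────────────────┨
            ┃┃> Plan:       ( ) Free  (●) Pro ┃
            ┃┃  Active:     [x]               ┃
            ┗┃  Status:     [Pending        ▼]┃
             ┃  Region:     [EU             ▼]┃
             ┃  Admin:      [x]               ┃


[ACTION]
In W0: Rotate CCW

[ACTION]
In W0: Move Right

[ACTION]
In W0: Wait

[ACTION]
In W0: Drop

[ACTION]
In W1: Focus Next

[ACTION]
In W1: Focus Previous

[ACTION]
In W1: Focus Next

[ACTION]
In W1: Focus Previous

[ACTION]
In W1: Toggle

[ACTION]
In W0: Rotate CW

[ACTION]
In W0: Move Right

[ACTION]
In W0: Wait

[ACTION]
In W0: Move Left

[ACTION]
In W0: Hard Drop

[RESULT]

                                               
                                               
            ┏━━━━━━━━━━━━━━━━━━━━━━━━━┓        
            ┃ Tetris                  ┃        
            ┠─────────────────────────┨        
            ┃          │Next:         ┃        
            ┃          │▓▓            ┃        
            ┃          │ ▓▓           ┃        
            ┃┏━━━━━━━━━━━━━━━━━━━━━━━━━━━━━━━━┓
            ┃┃ FormWidget                     ┃
            ┃┠────────────────────────────────┨
            ┃┃> Plan:       ( ) Free  (●) Pro ┃
            ┃┃  Active:     [x]               ┃
            ┗┃  Status:     [Pending        ▼]┃
             ┃  Region:     [EU             ▼]┃
             ┃  Admin:      [x]               ┃


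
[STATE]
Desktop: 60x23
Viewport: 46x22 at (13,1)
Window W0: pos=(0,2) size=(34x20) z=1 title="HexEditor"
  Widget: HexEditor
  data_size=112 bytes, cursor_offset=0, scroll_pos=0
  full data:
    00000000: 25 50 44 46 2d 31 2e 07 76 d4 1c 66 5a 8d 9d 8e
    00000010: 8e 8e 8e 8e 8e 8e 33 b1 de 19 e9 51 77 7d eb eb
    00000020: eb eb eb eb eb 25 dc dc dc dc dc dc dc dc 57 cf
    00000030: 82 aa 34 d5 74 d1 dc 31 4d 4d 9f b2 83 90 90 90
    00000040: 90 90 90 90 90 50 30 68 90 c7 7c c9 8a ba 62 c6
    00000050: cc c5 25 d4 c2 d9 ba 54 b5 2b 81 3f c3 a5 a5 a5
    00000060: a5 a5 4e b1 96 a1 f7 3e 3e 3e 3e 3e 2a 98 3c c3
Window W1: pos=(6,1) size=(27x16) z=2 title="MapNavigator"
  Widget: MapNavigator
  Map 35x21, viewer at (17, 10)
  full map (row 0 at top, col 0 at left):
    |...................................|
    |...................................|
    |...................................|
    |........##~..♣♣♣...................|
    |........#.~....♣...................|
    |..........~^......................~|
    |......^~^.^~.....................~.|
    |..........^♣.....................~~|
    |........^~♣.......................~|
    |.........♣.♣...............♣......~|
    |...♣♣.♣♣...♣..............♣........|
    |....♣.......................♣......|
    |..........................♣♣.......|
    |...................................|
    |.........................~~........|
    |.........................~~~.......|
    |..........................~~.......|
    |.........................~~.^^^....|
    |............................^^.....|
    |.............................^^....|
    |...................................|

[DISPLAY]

━━━━━━━━━━━━━━━━━━━┓                          
vigator            ┃┓                         
───────────────────┨┃                         
....♣..............┃┨                         
^..................┃┃                         
~..................┃┃                         
♣..................┃┃                         
...................┃┃                         
♣...............♣..┃┃                         
♣.....@........♣...┃┃                         
.................♣.┃┃                         
...............♣♣..┃┃                         
...................┃┃                         
..............~~...┃┃                         
..............~~~..┃┃                         
━━━━━━━━━━━━━━━━━━━┛┃                         
                    ┃                         
                    ┃                         
                    ┃                         
                    ┃                         
━━━━━━━━━━━━━━━━━━━━┛                         
                                              


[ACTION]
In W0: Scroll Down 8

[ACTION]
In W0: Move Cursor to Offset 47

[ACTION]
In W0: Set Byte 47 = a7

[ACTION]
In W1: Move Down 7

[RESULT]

━━━━━━━━━━━━━━━━━━━┓                          
vigator            ┃┓                         
───────────────────┨┃                         
.................♣.┃┨                         
...............♣♣..┃┃                         
...................┃┃                         
..............~~...┃┃                         
..............~~~..┃┃                         
...............~~..┃┃                         
......@.......~~.^^┃┃                         
.................^^┃┃                         
..................^┃┃                         
...................┃┃                         
                   ┃┃                         
                   ┃┃                         
━━━━━━━━━━━━━━━━━━━┛┃                         
                    ┃                         
                    ┃                         
                    ┃                         
                    ┃                         
━━━━━━━━━━━━━━━━━━━━┛                         
                                              


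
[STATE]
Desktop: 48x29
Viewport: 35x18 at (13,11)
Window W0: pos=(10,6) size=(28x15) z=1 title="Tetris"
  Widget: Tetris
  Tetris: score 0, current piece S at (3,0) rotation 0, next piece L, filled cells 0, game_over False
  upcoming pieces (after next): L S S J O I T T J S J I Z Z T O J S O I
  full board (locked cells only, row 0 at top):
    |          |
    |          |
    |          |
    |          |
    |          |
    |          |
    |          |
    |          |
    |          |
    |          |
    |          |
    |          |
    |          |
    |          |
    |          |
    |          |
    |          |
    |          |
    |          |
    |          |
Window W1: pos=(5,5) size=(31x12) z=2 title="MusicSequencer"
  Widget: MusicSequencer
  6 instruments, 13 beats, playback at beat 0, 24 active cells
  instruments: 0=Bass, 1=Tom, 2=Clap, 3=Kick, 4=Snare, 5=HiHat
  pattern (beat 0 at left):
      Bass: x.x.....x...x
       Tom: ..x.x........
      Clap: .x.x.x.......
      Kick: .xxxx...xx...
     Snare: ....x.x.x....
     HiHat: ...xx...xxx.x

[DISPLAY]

█·█·█·······          ┃ ┃          
████···██···          ┃ ┃          
···█·█·█····          ┃ ┃          
··██···███·█          ┃ ┃          
                      ┃ ┃          
━━━━━━━━━━━━━━━━━━━━━━┛ ┃          
        │               ┃          
        │               ┃          
        │               ┃          
━━━━━━━━━━━━━━━━━━━━━━━━┛          
                                   
                                   
                                   
                                   
                                   
                                   
                                   
                                   


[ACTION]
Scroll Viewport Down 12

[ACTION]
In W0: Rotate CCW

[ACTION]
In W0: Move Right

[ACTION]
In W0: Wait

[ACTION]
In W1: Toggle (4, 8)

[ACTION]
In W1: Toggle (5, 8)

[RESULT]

█·█·█·······          ┃ ┃          
████···██···          ┃ ┃          
···█·█······          ┃ ┃          
··██····██·█          ┃ ┃          
                      ┃ ┃          
━━━━━━━━━━━━━━━━━━━━━━┛ ┃          
        │               ┃          
        │               ┃          
        │               ┃          
━━━━━━━━━━━━━━━━━━━━━━━━┛          
                                   
                                   
                                   
                                   
                                   
                                   
                                   
                                   


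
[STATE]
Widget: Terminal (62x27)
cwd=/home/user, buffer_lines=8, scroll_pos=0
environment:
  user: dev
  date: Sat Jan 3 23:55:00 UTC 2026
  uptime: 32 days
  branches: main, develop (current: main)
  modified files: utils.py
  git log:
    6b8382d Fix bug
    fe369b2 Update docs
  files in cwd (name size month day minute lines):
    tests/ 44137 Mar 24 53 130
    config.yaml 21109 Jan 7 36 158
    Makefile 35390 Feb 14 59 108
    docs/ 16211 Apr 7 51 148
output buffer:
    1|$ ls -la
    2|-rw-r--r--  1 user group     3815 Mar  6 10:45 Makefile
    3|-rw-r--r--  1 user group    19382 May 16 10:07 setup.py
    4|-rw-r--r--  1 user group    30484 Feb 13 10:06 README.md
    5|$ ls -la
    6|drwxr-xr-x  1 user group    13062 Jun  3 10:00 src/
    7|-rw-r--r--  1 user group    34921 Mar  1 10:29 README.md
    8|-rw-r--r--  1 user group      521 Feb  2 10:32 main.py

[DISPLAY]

$ ls -la                                                      
-rw-r--r--  1 user group     3815 Mar  6 10:45 Makefile       
-rw-r--r--  1 user group    19382 May 16 10:07 setup.py       
-rw-r--r--  1 user group    30484 Feb 13 10:06 README.md      
$ ls -la                                                      
drwxr-xr-x  1 user group    13062 Jun  3 10:00 src/           
-rw-r--r--  1 user group    34921 Mar  1 10:29 README.md      
-rw-r--r--  1 user group      521 Feb  2 10:32 main.py        
$ █                                                           
                                                              
                                                              
                                                              
                                                              
                                                              
                                                              
                                                              
                                                              
                                                              
                                                              
                                                              
                                                              
                                                              
                                                              
                                                              
                                                              
                                                              
                                                              


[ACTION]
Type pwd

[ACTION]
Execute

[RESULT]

$ ls -la                                                      
-rw-r--r--  1 user group     3815 Mar  6 10:45 Makefile       
-rw-r--r--  1 user group    19382 May 16 10:07 setup.py       
-rw-r--r--  1 user group    30484 Feb 13 10:06 README.md      
$ ls -la                                                      
drwxr-xr-x  1 user group    13062 Jun  3 10:00 src/           
-rw-r--r--  1 user group    34921 Mar  1 10:29 README.md      
-rw-r--r--  1 user group      521 Feb  2 10:32 main.py        
$ pwd                                                         
/home/user                                                    
$ █                                                           
                                                              
                                                              
                                                              
                                                              
                                                              
                                                              
                                                              
                                                              
                                                              
                                                              
                                                              
                                                              
                                                              
                                                              
                                                              
                                                              


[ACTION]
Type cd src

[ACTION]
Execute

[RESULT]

$ ls -la                                                      
-rw-r--r--  1 user group     3815 Mar  6 10:45 Makefile       
-rw-r--r--  1 user group    19382 May 16 10:07 setup.py       
-rw-r--r--  1 user group    30484 Feb 13 10:06 README.md      
$ ls -la                                                      
drwxr-xr-x  1 user group    13062 Jun  3 10:00 src/           
-rw-r--r--  1 user group    34921 Mar  1 10:29 README.md      
-rw-r--r--  1 user group      521 Feb  2 10:32 main.py        
$ pwd                                                         
/home/user                                                    
$ cd src                                                      
                                                              
$ █                                                           
                                                              
                                                              
                                                              
                                                              
                                                              
                                                              
                                                              
                                                              
                                                              
                                                              
                                                              
                                                              
                                                              
                                                              


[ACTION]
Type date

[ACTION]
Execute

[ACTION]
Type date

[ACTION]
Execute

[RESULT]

$ ls -la                                                      
-rw-r--r--  1 user group     3815 Mar  6 10:45 Makefile       
-rw-r--r--  1 user group    19382 May 16 10:07 setup.py       
-rw-r--r--  1 user group    30484 Feb 13 10:06 README.md      
$ ls -la                                                      
drwxr-xr-x  1 user group    13062 Jun  3 10:00 src/           
-rw-r--r--  1 user group    34921 Mar  1 10:29 README.md      
-rw-r--r--  1 user group      521 Feb  2 10:32 main.py        
$ pwd                                                         
/home/user                                                    
$ cd src                                                      
                                                              
$ date                                                        
Sat Jan 3 23:55:00 UTC 2026                                   
$ date                                                        
Sat Jan 3 23:55:00 UTC 2026                                   
$ █                                                           
                                                              
                                                              
                                                              
                                                              
                                                              
                                                              
                                                              
                                                              
                                                              
                                                              
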